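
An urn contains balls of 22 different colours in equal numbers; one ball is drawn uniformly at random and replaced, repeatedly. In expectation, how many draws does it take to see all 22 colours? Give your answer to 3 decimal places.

81.198

After k distinct colours have appeared, the next draw gives a new one with probability (22-k)/22, so the expected wait for the (k+1)-th is 22/(22-k).
E[T] = 22/22 + 22/21 + 22/20 + ... + 22/2 + 22/1 = 22·H_{22}.
H_{22} = 3.6908, so E[T] = 81.1979.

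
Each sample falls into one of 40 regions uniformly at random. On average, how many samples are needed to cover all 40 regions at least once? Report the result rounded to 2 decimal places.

171.14

Split into phases: going from k distinct to k+1 distinct takes on average 40/(40-k) samples.
E[T] = 40/40 + 40/39 + 40/38 + ... + 40/2 + 40/1 = 40·H_{40}.
H_{40} = 4.279, so E[T] = 171.142.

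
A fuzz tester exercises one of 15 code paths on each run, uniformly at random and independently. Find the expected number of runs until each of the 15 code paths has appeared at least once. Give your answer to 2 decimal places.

49.77

Split into phases: going from k distinct to k+1 distinct takes on average 15/(15-k) runs.
E[T] = 15/15 + 15/14 + 15/13 + ... + 15/2 + 15/1 = 15·H_{15}.
H_{15} = 3.318, so E[T] = 49.773.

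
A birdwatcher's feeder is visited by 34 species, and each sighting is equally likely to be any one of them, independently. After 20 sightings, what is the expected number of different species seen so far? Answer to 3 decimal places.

15.285

For each species, P(seen in 20 sightings) = 1 - (33/34)^20 = 0.4496.
By linearity of expectation, E[distinct seen] = 34·(1 - (33/34)^20) = 15.2855.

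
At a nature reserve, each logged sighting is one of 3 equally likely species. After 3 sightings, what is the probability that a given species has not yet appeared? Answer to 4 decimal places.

0.2963

Each sighting misses the fixed species with probability (3-1)/3 = 2/3, independently.
P(still missing after 3) = (2/3)^3 = 0.29630.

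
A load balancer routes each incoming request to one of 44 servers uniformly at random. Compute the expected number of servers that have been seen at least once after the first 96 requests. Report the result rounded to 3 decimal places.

39.159

For each server, P(seen in 96 requests) = 1 - (43/44)^96 = 0.8900.
By linearity of expectation, E[distinct seen] = 44·(1 - (43/44)^96) = 39.1586.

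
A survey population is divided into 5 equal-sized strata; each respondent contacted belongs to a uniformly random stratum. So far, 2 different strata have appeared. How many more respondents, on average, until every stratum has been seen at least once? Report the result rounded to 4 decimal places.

The wait to go from k to k+1 distinct strata is geometric with mean 5/(5-k).
Sum over k = 2,...,4: E = 5/3 + 5/2 + 5/1 = 9.16667.

9.1667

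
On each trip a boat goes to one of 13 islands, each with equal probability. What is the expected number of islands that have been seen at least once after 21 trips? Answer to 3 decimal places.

For each island, P(seen in 21 trips) = 1 - (12/13)^21 = 0.8138.
By linearity of expectation, E[distinct seen] = 13·(1 - (12/13)^21) = 10.5793.

10.579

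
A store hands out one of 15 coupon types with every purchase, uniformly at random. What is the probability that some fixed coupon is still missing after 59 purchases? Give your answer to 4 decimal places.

0.0171

Each purchase misses the fixed coupon with probability (15-1)/15 = 14/15, independently.
P(still missing after 59) = (14/15)^59 = 0.01707.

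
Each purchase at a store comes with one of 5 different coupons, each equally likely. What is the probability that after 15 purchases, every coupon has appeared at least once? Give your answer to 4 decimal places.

0.8288

Let A_i be the event that coupon i is missing after 15 purchases. By inclusion–exclusion on the A_i,
P(all seen) = Σ_{j=0}^{5} (-1)^j C(5,j)((5-j)/5)^15
= 1.00000 - 0.17592 + 0.00470 - 0.00001 + 0.00000 - 0.00000
= 0.82877.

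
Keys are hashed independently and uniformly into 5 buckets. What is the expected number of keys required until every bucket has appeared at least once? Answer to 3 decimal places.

11.417

After k distinct buckets have appeared, the next key gives a new one with probability (5-k)/5, so the expected wait for the (k+1)-th is 5/(5-k).
E[T] = 5/5 + 5/4 + 5/3 + 5/2 + 5/1 = 5·H_{5}.
H_{5} = 2.2833, so E[T] = 11.4167.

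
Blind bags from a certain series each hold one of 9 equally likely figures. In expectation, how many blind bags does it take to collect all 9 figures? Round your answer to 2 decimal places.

Split into phases: going from k distinct to k+1 distinct takes on average 9/(9-k) blind bags.
E[T] = 9/9 + 9/8 + 9/7 + ... + 9/2 + 9/1 = 9·H_{9}.
H_{9} = 2.829, so E[T] = 25.461.

25.46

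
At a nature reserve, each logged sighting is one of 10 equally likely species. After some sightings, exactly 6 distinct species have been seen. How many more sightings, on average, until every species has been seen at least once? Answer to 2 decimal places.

The wait to go from k to k+1 distinct species is geometric with mean 10/(10-k).
Sum over k = 6,...,9: E = 10/4 + 10/3 + 10/2 + 10/1 = 20.833.

20.83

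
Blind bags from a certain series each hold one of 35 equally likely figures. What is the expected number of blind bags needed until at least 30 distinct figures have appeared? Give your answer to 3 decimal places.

65.221

With k distinct figures already seen, the next new one arrives after an expected 35/(35-k) blind bags.
Sum over k = 0,...,29: E = 35/35 + 35/34 + 35/33 + ... + 35/7 + 35/6 = 65.2207.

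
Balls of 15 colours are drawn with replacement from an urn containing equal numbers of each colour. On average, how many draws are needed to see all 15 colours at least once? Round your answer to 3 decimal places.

49.773

After k distinct colours have appeared, the next draw gives a new one with probability (15-k)/15, so the expected wait for the (k+1)-th is 15/(15-k).
E[T] = 15/15 + 15/14 + 15/13 + ... + 15/2 + 15/1 = 15·H_{15}.
H_{15} = 3.3182, so E[T] = 49.7734.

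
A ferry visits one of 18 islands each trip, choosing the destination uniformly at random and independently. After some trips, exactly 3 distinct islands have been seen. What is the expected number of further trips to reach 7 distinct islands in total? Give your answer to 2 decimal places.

The wait to go from k to k+1 distinct islands is geometric with mean 18/(18-k).
Sum over k = 3,...,6: E = 18/15 + 18/14 + 18/13 + 18/12 = 5.370.

5.37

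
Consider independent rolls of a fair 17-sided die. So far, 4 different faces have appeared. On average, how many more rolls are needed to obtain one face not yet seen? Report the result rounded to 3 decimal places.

1.308

The number of rolls until the next new face is geometric with success probability 13/17, so its mean is 17/13.
E = 17/13 = 1.3077.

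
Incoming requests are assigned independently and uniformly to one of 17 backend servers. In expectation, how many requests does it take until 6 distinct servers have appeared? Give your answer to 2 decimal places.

Going from k to k+1 distinct takes a geometric number of requests with mean 17/(17-k).
Sum over k = 0,...,5: E = 17/17 + 17/16 + 17/15 + 17/14 + 17/13 + 17/12 = 7.134.

7.13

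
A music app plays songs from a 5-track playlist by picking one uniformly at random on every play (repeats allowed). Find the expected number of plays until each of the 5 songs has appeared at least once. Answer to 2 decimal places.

11.42

Split into phases: going from k distinct to k+1 distinct takes on average 5/(5-k) plays.
E[T] = 5/5 + 5/4 + 5/3 + 5/2 + 5/1 = 5·H_{5}.
H_{5} = 2.283, so E[T] = 11.417.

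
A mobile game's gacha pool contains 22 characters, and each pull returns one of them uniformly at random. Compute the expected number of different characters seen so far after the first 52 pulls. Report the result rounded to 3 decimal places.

For each character, P(seen in 52 pulls) = 1 - (21/22)^52 = 0.9110.
By linearity of expectation, E[distinct seen] = 22·(1 - (21/22)^52) = 20.0418.

20.042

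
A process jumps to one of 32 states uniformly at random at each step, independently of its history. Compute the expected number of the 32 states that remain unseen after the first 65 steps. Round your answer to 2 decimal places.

4.06

For each state, P(unseen after 65) = (31/32)^65 = 0.127.
By linearity of expectation, E[unseen] = 32·(31/32)^65 = 4.064.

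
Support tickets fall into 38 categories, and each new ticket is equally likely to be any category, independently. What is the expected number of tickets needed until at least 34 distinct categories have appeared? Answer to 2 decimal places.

Going from k to k+1 distinct takes a geometric number of tickets with mean 38/(38-k).
Sum over k = 0,...,33: E = 38/38 + 38/37 + 38/36 + ... + 38/6 + 38/5 = 81.494.

81.49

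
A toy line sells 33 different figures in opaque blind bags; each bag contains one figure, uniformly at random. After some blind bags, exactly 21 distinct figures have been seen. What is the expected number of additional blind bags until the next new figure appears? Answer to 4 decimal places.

2.7500

The number of blind bags until the next new figure is geometric with success probability 12/33, so its mean is 33/12.
E = 33/12 = 2.75000.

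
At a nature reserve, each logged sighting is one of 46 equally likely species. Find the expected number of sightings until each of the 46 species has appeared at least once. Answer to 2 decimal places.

203.17

After k distinct species have appeared, the next sighting gives a new one with probability (46-k)/46, so the expected wait for the (k+1)-th is 46/(46-k).
E[T] = 46/46 + 46/45 + 46/44 + ... + 46/2 + 46/1 = 46·H_{46}.
H_{46} = 4.417, so E[T] = 203.168.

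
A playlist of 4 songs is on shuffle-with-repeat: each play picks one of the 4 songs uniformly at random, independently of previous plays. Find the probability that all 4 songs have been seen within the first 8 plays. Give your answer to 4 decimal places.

By inclusion–exclusion over which songs are missing,
P(all seen) = Σ_{j=0}^{4} (-1)^j C(4,j)((4-j)/4)^8
= 1.00000 - 0.40045 + 0.02344 - 0.00006 + 0.00000
= 0.62292.

0.6229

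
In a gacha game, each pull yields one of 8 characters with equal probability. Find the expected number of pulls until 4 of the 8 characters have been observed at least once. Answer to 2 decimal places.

5.08

With k distinct characters already seen, the next new one arrives after an expected 8/(8-k) pulls.
Sum over k = 0,...,3: E = 8/8 + 8/7 + 8/6 + 8/5 = 5.076.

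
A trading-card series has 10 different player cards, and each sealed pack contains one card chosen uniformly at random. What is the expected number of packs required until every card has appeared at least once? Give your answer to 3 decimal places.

After k distinct cards have appeared, the next pack gives a new one with probability (10-k)/10, so the expected wait for the (k+1)-th is 10/(10-k).
E[T] = 10/10 + 10/9 + 10/8 + ... + 10/2 + 10/1 = 10·H_{10}.
H_{10} = 2.9290, so E[T] = 29.2897.

29.290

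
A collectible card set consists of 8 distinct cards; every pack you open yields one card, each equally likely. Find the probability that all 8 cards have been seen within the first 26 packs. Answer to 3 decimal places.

Let A_i be the event that card i is missing after 26 packs. By inclusion–exclusion on the A_i,
P(all seen) = Σ_{j=0}^{8} (-1)^j C(8,j)((8-j)/8)^26
= 1.0000 - 0.2485 + 0.0158 - 0.0003 + 0.0000 - 0.0000 + 0.0000 - 0.0000 + 0.0000
= 0.7670.

0.767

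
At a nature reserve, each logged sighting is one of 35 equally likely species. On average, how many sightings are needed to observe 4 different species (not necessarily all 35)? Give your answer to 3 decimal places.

4.184

Going from k to k+1 distinct takes a geometric number of sightings with mean 35/(35-k).
Sum over k = 0,...,3: E = 35/35 + 35/34 + 35/33 + 35/32 = 4.1838.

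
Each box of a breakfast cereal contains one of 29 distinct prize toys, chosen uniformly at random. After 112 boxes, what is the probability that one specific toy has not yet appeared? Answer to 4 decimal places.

Each box misses the fixed toy with probability (29-1)/29 = 28/29, independently.
P(still missing after 112) = (28/29)^112 = 0.01964.

0.0196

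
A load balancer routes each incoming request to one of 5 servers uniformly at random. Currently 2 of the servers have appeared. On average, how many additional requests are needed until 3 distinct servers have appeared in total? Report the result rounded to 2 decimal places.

With k distinct servers already seen, the next new one takes an expected 5/(5-k) requests.
Only the k = 2 term is needed: E = 5/3 = 1.667.

1.67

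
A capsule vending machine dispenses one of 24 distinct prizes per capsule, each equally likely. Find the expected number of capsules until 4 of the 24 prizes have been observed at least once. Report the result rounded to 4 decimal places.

4.2772

With k distinct prizes already seen, the next new one arrives after an expected 24/(24-k) capsules.
Sum over k = 0,...,3: E = 24/24 + 24/23 + 24/22 + 24/21 = 4.27724.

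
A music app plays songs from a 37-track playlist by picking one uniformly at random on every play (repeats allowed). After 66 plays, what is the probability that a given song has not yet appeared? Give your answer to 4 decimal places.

0.1639

Each play misses the fixed song with probability (37-1)/37 = 36/37, independently.
P(still missing after 66) = (36/37)^66 = 0.16393.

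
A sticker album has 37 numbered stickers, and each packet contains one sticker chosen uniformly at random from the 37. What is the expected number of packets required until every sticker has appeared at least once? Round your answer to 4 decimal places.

After k distinct stickers have appeared, the next packet gives a new one with probability (37-k)/37, so the expected wait for the (k+1)-th is 37/(37-k).
E[T] = 37/37 + 37/36 + 37/35 + ... + 37/2 + 37/1 = 37·H_{37}.
H_{37} = 4.20159, so E[T] = 155.45869.

155.4587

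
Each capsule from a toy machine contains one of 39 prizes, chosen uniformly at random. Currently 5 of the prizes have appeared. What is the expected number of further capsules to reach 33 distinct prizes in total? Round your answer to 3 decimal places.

From k distinct to k+1 distinct takes on average 39/(39-k) capsules.
Sum over k = 5,...,32: E = 39/34 + 39/33 + 39/32 + ... + 39/8 + 39/7 = 65.0602.

65.060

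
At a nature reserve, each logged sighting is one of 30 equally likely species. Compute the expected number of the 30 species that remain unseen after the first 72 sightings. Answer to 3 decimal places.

2.612

For each species, P(unseen after 72) = (29/30)^72 = 0.0871.
By linearity of expectation, E[unseen] = 30·(29/30)^72 = 2.6124.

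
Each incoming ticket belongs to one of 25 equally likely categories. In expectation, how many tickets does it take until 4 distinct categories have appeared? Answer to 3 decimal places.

Going from k to k+1 distinct takes a geometric number of tickets with mean 25/(25-k).
Sum over k = 0,...,3: E = 25/25 + 25/24 + 25/23 + 25/22 = 4.2650.

4.265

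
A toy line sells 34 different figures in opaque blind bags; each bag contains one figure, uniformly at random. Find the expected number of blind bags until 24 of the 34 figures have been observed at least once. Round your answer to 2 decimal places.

With k distinct figures already seen, the next new one arrives after an expected 34/(34-k) blind bags.
Sum over k = 0,...,23: E = 34/34 + 34/33 + 34/32 + ... + 34/12 + 34/11 = 40.434.

40.43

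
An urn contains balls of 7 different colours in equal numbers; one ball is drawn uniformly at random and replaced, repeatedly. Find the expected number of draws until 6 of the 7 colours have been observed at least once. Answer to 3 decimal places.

Going from k to k+1 distinct takes a geometric number of draws with mean 7/(7-k).
Sum over k = 0,...,5: E = 7/7 + 7/6 + 7/5 + 7/4 + 7/3 + 7/2 = 11.1500.

11.150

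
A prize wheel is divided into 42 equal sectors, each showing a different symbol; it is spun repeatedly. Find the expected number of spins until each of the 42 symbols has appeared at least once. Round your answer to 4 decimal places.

181.7232

After k distinct symbols have appeared, the next spin gives a new one with probability (42-k)/42, so the expected wait for the (k+1)-th is 42/(42-k).
E[T] = 42/42 + 42/41 + 42/40 + ... + 42/2 + 42/1 = 42·H_{42}.
H_{42} = 4.32674, so E[T] = 181.72320.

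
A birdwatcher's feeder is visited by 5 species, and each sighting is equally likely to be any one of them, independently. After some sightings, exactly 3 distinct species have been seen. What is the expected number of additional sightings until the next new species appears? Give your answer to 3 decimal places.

2.500

The number of sightings until the next new species is geometric with success probability 2/5, so its mean is 5/2.
E = 5/2 = 2.5000.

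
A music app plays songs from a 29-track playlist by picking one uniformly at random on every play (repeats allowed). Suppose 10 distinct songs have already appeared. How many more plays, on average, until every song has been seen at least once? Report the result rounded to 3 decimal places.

102.884

From k distinct to k+1 distinct takes on average 29/(29-k) plays.
Sum over k = 10,...,28: E = 29/19 + 29/18 + 29/17 + ... + 29/2 + 29/1 = 102.8845.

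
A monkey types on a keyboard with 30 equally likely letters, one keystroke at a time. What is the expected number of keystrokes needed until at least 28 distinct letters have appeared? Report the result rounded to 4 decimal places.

Going from k to k+1 distinct takes a geometric number of keystrokes with mean 30/(30-k).
Sum over k = 0,...,27: E = 30/30 + 30/29 + 30/28 + ... + 30/4 + 30/3 = 74.84961.

74.8496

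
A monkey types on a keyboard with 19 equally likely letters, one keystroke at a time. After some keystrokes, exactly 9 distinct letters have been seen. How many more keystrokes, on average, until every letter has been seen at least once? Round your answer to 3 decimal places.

55.650

The wait to go from k to k+1 distinct letters is geometric with mean 19/(19-k).
Sum over k = 9,...,18: E = 19/10 + 19/9 + 19/8 + ... + 19/2 + 19/1 = 55.6504.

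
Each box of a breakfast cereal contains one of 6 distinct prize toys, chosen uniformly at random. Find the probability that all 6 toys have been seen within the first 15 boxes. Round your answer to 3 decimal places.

By inclusion–exclusion over which toys are missing,
P(all seen) = Σ_{j=0}^{6} (-1)^j C(6,j)((6-j)/6)^15
= 1.0000 - 0.3894 + 0.0343 - 0.0006 + 0.0000 - 0.0000 + 0.0000
= 0.6442.

0.644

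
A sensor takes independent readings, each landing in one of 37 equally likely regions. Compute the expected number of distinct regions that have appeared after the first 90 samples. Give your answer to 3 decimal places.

For each region, P(seen in 90 samples) = 1 - (36/37)^90 = 0.9151.
By linearity of expectation, E[distinct seen] = 37·(1 - (36/37)^90) = 33.8575.

33.858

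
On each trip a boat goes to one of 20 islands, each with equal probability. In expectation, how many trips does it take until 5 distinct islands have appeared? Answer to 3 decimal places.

5.590

With k distinct islands already seen, the next new one arrives after an expected 20/(20-k) trips.
Sum over k = 0,...,4: E = 20/20 + 20/19 + 20/18 + 20/17 + 20/16 = 5.5902.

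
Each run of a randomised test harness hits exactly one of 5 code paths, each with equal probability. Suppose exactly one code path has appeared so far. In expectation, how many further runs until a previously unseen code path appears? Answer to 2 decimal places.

Each run yields a new code path with probability (5-1)/5 = 4/5, so the wait is geometric with mean 5/4.
E = 5/4 = 1.250.

1.25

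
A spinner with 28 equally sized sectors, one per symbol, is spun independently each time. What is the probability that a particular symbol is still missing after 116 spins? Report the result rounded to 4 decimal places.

0.0147

On each spin the fixed symbol fails to appear with probability 27/28.
P(still missing after 116) = (27/28)^116 = 0.01472.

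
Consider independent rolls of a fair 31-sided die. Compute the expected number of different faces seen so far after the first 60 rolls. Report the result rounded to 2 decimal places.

26.67

For each face, P(seen in 60 rolls) = 1 - (30/31)^60 = 0.860.
By linearity of expectation, E[distinct seen] = 31·(1 - (30/31)^60) = 26.666.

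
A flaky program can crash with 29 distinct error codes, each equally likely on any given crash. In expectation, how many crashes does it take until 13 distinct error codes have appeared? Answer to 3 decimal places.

16.847

Going from k to k+1 distinct takes a geometric number of crashes with mean 29/(29-k).
Sum over k = 0,...,12: E = 29/29 + 29/28 + 29/27 + ... + 29/18 + 29/17 = 16.8468.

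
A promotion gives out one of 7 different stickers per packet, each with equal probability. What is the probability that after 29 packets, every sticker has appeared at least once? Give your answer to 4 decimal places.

By inclusion–exclusion over which stickers are missing,
P(all seen) = Σ_{j=0}^{7} (-1)^j C(7,j)((7-j)/7)^29
= 1.00000 - 0.08010 + 0.00121 - 0.00000 + 0.00000 - 0.00000 + 0.00000 - 0.00000
= 0.92111.

0.9211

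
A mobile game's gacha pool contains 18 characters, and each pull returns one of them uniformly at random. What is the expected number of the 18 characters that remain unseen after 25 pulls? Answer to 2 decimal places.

4.31

For each character, P(unseen after 25) = (17/18)^25 = 0.240.
By linearity of expectation, E[unseen] = 18·(17/18)^25 = 4.312.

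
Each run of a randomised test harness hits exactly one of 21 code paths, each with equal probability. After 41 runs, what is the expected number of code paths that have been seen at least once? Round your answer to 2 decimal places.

18.16

For each code path, P(seen in 41 runs) = 1 - (20/21)^41 = 0.865.
By linearity of expectation, E[distinct seen] = 21·(1 - (20/21)^41) = 18.159.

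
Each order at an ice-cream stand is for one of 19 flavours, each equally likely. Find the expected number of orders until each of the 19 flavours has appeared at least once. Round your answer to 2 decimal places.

67.41

The wait to go from k to k+1 distinct flavours is geometric with mean 19/(19-k).
E[T] = 19/19 + 19/18 + 19/17 + ... + 19/2 + 19/1 = 19·H_{19}.
H_{19} = 3.548, so E[T] = 67.407.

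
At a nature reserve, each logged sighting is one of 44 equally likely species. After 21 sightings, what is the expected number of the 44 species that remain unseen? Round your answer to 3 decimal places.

For each species, P(unseen after 21) = (43/44)^21 = 0.6171.
By linearity of expectation, E[unseen] = 44·(43/44)^21 = 27.1509.

27.151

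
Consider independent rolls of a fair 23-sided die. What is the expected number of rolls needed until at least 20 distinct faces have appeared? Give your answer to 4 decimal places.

With k distinct faces already seen, the next new one arrives after an expected 23/(23-k) rolls.
Sum over k = 0,...,19: E = 23/23 + 23/22 + 23/21 + ... + 23/5 + 23/4 = 43.72204.

43.7220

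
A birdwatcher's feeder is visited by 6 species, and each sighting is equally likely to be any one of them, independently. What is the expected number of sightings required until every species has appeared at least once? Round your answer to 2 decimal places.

After k distinct species have appeared, the next sighting gives a new one with probability (6-k)/6, so the expected wait for the (k+1)-th is 6/(6-k).
E[T] = 6/6 + 6/5 + 6/4 + 6/3 + 6/2 + 6/1 = 6·H_{6}.
H_{6} = 2.450, so E[T] = 14.700.

14.70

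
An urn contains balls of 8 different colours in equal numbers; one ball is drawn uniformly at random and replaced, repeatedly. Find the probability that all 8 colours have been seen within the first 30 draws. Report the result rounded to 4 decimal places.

By inclusion–exclusion over which colours are missing,
P(all seen) = Σ_{j=0}^{8} (-1)^j C(8,j)((8-j)/8)^30
= 1.00000 - 0.14566 + 0.00500 - 0.00004 + 0.00000 - 0.00000 + 0.00000 - 0.00000 + 0.00000
= 0.85930.

0.8593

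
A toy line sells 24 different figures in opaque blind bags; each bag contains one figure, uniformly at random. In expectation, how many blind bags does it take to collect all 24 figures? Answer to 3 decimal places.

Split into phases: going from k distinct to k+1 distinct takes on average 24/(24-k) blind bags.
E[T] = 24/24 + 24/23 + 24/22 + ... + 24/2 + 24/1 = 24·H_{24}.
H_{24} = 3.7760, so E[T] = 90.6230.

90.623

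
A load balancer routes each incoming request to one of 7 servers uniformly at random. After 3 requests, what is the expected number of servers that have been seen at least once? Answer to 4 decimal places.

2.5918

For each server, P(seen in 3 requests) = 1 - (6/7)^3 = 0.37026.
By linearity of expectation, E[distinct seen] = 7·(1 - (6/7)^3) = 2.59184.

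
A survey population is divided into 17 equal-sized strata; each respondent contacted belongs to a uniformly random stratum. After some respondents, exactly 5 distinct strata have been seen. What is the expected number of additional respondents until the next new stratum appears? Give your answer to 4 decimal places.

1.4167

Each respondent yields a new stratum with probability (17-5)/17 = 12/17, so the wait is geometric with mean 17/12.
E = 17/12 = 1.41667.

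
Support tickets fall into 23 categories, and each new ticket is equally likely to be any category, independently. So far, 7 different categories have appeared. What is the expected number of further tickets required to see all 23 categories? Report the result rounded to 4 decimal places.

77.7568

With k distinct categories already seen, the next new one takes an expected 23/(23-k) tickets.
Sum over k = 7,...,22: E = 23/16 + 23/15 + 23/14 + ... + 23/2 + 23/1 = 77.75677.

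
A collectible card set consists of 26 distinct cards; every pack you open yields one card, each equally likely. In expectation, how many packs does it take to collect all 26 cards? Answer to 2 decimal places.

100.21

Split into phases: going from k distinct to k+1 distinct takes on average 26/(26-k) packs.
E[T] = 26/26 + 26/25 + 26/24 + ... + 26/2 + 26/1 = 26·H_{26}.
H_{26} = 3.854, so E[T] = 100.215.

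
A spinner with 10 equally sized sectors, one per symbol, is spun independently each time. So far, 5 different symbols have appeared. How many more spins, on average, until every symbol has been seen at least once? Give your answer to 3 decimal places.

22.833

The wait to go from k to k+1 distinct symbols is geometric with mean 10/(10-k).
Sum over k = 5,...,9: E = 10/5 + 10/4 + 10/3 + 10/2 + 10/1 = 22.8333.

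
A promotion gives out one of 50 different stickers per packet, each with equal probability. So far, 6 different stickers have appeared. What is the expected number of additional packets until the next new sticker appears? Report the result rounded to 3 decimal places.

Each packet yields a new sticker with probability (50-6)/50 = 44/50, so the wait is geometric with mean 50/44.
E = 50/44 = 1.1364.

1.136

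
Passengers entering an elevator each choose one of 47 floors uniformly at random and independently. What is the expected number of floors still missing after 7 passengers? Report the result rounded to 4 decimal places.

For each floor, P(unseen after 7) = (46/47)^7 = 0.86024.
By linearity of expectation, E[unseen] = 47·(46/47)^7 = 40.43130.

40.4313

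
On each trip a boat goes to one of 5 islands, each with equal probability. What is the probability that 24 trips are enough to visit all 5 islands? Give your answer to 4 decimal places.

0.9764

By inclusion–exclusion over which islands are missing,
P(all seen) = Σ_{j=0}^{5} (-1)^j C(5,j)((5-j)/5)^24
= 1.00000 - 0.02361 + 0.00005 - 0.00000 + 0.00000 - 0.00000
= 0.97644.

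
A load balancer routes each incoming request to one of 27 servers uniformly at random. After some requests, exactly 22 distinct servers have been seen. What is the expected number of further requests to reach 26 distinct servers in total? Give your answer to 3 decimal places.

34.650

From k distinct to k+1 distinct takes on average 27/(27-k) requests.
Sum over k = 22,...,25: E = 27/5 + 27/4 + 27/3 + 27/2 = 34.6500.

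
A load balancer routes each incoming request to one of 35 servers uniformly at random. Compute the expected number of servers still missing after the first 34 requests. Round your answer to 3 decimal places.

For each server, P(unseen after 34) = (34/35)^34 = 0.3732.
By linearity of expectation, E[unseen] = 35·(34/35)^34 = 13.0628.

13.063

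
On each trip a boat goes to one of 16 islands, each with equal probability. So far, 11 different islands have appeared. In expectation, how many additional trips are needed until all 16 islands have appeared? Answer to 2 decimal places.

From k distinct to k+1 distinct takes on average 16/(16-k) trips.
Sum over k = 11,...,15: E = 16/5 + 16/4 + 16/3 + 16/2 + 16/1 = 36.533.

36.53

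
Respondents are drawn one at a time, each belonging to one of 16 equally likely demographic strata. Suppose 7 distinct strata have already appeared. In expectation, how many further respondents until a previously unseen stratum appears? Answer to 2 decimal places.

1.78

Each respondent yields a new stratum with probability (16-7)/16 = 9/16, so the wait is geometric with mean 16/9.
E = 16/9 = 1.778.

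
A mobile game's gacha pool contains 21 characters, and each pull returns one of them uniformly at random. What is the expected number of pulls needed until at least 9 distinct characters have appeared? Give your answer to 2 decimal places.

11.39

Going from k to k+1 distinct takes a geometric number of pulls with mean 21/(21-k).
Sum over k = 0,...,8: E = 21/21 + 21/20 + 21/19 + ... + 21/14 + 21/13 = 11.385.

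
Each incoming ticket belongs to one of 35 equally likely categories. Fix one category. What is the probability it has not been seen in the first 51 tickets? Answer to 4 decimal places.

0.2280

On each ticket the fixed category fails to appear with probability 34/35.
P(still missing after 51) = (34/35)^51 = 0.22801.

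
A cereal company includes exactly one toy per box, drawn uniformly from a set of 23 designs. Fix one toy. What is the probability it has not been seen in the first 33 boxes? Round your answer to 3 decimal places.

0.231

On each box the fixed toy fails to appear with probability 22/23.
P(still missing after 33) = (22/23)^33 = 0.2306.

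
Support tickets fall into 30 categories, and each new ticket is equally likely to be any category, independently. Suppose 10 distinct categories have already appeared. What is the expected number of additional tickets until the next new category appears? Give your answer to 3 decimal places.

Each ticket yields a new category with probability (30-10)/30 = 20/30, so the wait is geometric with mean 30/20.
E = 30/20 = 1.5000.

1.500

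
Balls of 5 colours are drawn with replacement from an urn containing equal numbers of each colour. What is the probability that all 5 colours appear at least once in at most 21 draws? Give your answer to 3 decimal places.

By inclusion–exclusion over which colours are missing,
P(all seen) = Σ_{j=0}^{5} (-1)^j C(5,j)((5-j)/5)^21
= 1.0000 - 0.0461 + 0.0002 - 0.0000 + 0.0000 - 0.0000
= 0.9541.

0.954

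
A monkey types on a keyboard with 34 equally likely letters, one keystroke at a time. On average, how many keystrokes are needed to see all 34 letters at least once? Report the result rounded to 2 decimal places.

After k distinct letters have appeared, the next keystroke gives a new one with probability (34-k)/34, so the expected wait for the (k+1)-th is 34/(34-k).
E[T] = 34/34 + 34/33 + 34/32 + ... + 34/2 + 34/1 = 34·H_{34}.
H_{34} = 4.118, so E[T] = 140.019.

140.02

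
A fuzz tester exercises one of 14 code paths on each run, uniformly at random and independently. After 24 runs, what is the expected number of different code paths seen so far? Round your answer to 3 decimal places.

For each code path, P(seen in 24 runs) = 1 - (13/14)^24 = 0.8311.
By linearity of expectation, E[distinct seen] = 14·(1 - (13/14)^24) = 11.6357.

11.636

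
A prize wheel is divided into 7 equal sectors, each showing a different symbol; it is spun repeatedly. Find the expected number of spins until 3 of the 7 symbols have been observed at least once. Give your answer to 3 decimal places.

3.567

Going from k to k+1 distinct takes a geometric number of spins with mean 7/(7-k).
Sum over k = 0,...,2: E = 7/7 + 7/6 + 7/5 = 3.5667.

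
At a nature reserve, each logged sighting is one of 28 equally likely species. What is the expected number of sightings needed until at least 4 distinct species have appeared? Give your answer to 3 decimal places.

Going from k to k+1 distinct takes a geometric number of sightings with mean 28/(28-k).
Sum over k = 0,...,3: E = 28/28 + 28/27 + 28/26 + 28/25 = 4.2340.

4.234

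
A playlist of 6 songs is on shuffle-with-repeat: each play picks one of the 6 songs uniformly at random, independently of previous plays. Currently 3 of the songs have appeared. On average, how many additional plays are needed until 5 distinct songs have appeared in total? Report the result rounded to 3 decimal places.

5.000

The wait to go from k to k+1 distinct songs is geometric with mean 6/(6-k).
Sum over k = 3,...,4: E = 6/3 + 6/2 = 5.0000.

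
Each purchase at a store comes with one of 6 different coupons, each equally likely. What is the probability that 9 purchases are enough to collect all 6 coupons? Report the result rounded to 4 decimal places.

0.1890

Let A_i be the event that coupon i is missing after 9 purchases. By inclusion–exclusion on the A_i,
P(all seen) = Σ_{j=0}^{6} (-1)^j C(6,j)((6-j)/6)^9
= 1.00000 - 1.16284 + 0.39018 - 0.03906 + 0.00076 - 0.00000 + 0.00000
= 0.18904.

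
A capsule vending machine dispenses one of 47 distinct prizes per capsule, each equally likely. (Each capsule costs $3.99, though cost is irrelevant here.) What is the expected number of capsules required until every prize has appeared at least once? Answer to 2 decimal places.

After k distinct prizes have appeared, the next capsule gives a new one with probability (47-k)/47, so the expected wait for the (k+1)-th is 47/(47-k).
E[T] = 47/47 + 47/46 + 47/45 + ... + 47/2 + 47/1 = 47·H_{47}.
H_{47} = 4.438, so E[T] = 208.584.

208.58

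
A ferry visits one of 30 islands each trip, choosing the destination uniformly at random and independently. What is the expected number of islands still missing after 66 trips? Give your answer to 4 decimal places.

For each island, P(unseen after 66) = (29/30)^66 = 0.10672.
By linearity of expectation, E[unseen] = 30·(29/30)^66 = 3.20174.

3.2017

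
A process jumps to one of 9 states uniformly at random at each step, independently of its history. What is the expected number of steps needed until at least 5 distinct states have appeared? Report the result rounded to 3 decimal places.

Going from k to k+1 distinct takes a geometric number of steps with mean 9/(9-k).
Sum over k = 0,...,4: E = 9/9 + 9/8 + 9/7 + 9/6 + 9/5 = 6.7107.

6.711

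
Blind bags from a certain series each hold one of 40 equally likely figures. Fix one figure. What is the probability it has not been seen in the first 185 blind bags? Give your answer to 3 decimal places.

0.009

On each blind bag the fixed figure fails to appear with probability 39/40.
P(still missing after 185) = (39/40)^185 = 0.0092.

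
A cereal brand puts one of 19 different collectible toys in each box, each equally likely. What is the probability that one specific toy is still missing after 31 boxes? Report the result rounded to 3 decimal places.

0.187

Each box misses the fixed toy with probability (19-1)/19 = 18/19, independently.
P(still missing after 31) = (18/19)^31 = 0.1871.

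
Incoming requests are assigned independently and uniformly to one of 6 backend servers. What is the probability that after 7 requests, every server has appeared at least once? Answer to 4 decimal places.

Let A_i be the event that server i is missing after 7 requests. By inclusion–exclusion on the A_i,
P(all seen) = Σ_{j=0}^{6} (-1)^j C(6,j)((6-j)/6)^7
= 1.00000 - 1.67449 + 0.87791 - 0.15625 + 0.00686 - 0.00002 + 0.00000
= 0.05401.

0.0540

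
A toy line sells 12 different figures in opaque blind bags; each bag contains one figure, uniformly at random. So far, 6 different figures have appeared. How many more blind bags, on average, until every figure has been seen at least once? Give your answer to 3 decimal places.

From k distinct to k+1 distinct takes on average 12/(12-k) blind bags.
Sum over k = 6,...,11: E = 12/6 + 12/5 + 12/4 + 12/3 + 12/2 + 12/1 = 29.4000.

29.400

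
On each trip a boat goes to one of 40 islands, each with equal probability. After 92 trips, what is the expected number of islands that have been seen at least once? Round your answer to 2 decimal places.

36.11

For each island, P(seen in 92 trips) = 1 - (39/40)^92 = 0.903.
By linearity of expectation, E[distinct seen] = 40·(1 - (39/40)^92) = 36.105.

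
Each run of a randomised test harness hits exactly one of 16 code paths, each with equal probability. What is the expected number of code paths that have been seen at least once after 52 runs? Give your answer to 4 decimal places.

For each code path, P(seen in 52 runs) = 1 - (15/16)^52 = 0.96513.
By linearity of expectation, E[distinct seen] = 16·(1 - (15/16)^52) = 15.44201.

15.4420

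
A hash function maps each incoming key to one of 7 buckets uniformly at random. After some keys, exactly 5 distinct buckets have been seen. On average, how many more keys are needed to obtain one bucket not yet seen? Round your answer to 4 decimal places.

The number of keys until the next new bucket is geometric with success probability 2/7, so its mean is 7/2.
E = 7/2 = 3.50000.

3.5000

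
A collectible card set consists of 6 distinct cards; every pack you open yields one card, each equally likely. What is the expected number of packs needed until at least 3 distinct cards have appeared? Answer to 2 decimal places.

3.70

With k distinct cards already seen, the next new one arrives after an expected 6/(6-k) packs.
Sum over k = 0,...,2: E = 6/6 + 6/5 + 6/4 = 3.700.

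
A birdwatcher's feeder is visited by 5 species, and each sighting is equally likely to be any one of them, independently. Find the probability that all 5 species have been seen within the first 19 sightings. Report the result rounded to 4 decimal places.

0.9286

By inclusion–exclusion over which species are missing,
P(all seen) = Σ_{j=0}^{5} (-1)^j C(5,j)((5-j)/5)^19
= 1.00000 - 0.07206 + 0.00061 - 0.00000 + 0.00000 - 0.00000
= 0.92855.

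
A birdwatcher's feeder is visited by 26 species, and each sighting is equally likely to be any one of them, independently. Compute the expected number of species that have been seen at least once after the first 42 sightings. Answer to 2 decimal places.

20.99

For each species, P(seen in 42 sightings) = 1 - (25/26)^42 = 0.807.
By linearity of expectation, E[distinct seen] = 26·(1 - (25/26)^42) = 20.993.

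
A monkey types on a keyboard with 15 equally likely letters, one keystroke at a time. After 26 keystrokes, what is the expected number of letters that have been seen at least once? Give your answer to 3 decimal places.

For each letter, P(seen in 26 keystrokes) = 1 - (14/15)^26 = 0.8337.
By linearity of expectation, E[distinct seen] = 15·(1 - (14/15)^26) = 12.5051.

12.505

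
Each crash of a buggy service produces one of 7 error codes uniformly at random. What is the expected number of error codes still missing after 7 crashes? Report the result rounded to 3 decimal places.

For each error code, P(unseen after 7) = (6/7)^7 = 0.3399.
By linearity of expectation, E[unseen] = 7·(6/7)^7 = 2.3794.

2.379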